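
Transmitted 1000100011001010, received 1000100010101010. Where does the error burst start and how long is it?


XOR: 0000000001100000

Burst at position 9, length 2


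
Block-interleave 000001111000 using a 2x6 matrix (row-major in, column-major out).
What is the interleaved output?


Matrix:
  000001
  111000
Read columns: 010101000010

010101000010


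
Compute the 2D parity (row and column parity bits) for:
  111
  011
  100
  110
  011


Row parities: 10100
Column parities: 101

Row P: 10100, Col P: 101, Corner: 0


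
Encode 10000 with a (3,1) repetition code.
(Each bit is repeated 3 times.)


Each bit -> 3 copies

111000000000000


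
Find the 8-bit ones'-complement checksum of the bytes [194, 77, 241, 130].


Sum = 642 mod 256 = 130
Complement = 125

125


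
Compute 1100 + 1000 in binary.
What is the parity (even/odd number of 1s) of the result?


1100 = 12
1000 = 8
Sum = 20 = 10100
1s count = 2

even parity (2 ones in 10100)


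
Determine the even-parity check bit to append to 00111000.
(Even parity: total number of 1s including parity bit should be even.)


Number of 1s in data: 3
Parity bit: 1

1


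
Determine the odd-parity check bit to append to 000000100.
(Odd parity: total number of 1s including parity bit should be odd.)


Number of 1s in data: 1
Parity bit: 0

0


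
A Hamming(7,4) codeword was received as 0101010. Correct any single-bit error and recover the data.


Syndrome = 0: no error detected

Data: 0010 (no errors)


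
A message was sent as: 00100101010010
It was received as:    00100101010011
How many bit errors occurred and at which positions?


XOR: 00000000000001

1 error(s) at position(s): 13


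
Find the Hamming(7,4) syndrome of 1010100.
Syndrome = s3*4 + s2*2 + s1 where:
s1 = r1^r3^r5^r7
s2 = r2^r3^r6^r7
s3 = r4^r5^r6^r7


s1=1, s2=1, s3=1

Syndrome = 7 (error at position 7)


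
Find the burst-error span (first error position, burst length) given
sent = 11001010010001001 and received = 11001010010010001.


XOR: 00000000000011000

Burst at position 12, length 2


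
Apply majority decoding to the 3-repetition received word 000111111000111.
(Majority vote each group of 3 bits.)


Groups: 000, 111, 111, 000, 111
Majority votes: 01101

01101


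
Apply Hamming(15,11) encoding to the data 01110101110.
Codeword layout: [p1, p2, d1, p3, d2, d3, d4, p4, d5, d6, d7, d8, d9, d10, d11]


Parity bits: p1=1, p2=0, p3=0, p4=0

100011100101110


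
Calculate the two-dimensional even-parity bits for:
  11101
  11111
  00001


Row parities: 011
Column parities: 00011

Row P: 011, Col P: 00011, Corner: 0


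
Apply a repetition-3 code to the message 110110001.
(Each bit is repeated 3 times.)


Each bit -> 3 copies

111111000111111000000000111


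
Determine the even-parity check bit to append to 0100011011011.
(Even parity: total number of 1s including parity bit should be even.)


Number of 1s in data: 7
Parity bit: 1

1


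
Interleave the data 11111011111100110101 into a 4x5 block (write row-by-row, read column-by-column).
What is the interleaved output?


Matrix:
  11111
  01111
  11001
  10101
Read columns: 10111110110111001111

10111110110111001111


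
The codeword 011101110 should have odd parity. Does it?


Number of 1s: 6

No, parity error (6 ones)


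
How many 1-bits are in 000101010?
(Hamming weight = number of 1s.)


Counting 1s in 000101010

3


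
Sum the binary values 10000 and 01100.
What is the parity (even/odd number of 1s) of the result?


10000 = 16
01100 = 12
Sum = 28 = 11100
1s count = 3

odd parity (3 ones in 11100)


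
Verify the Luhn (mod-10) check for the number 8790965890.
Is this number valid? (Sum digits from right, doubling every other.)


Luhn sum = 56
56 mod 10 = 6

Invalid (Luhn sum mod 10 = 6)


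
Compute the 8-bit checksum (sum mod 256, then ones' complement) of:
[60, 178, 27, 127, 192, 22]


Sum = 606 mod 256 = 94
Complement = 161

161


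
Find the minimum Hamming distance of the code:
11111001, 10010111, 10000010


Comparing all pairs, minimum distance: 3
Can detect 2 errors, correct 1 errors

3


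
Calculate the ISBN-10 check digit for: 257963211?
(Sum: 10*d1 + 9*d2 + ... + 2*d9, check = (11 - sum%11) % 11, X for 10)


Weighted sum: 248
248 mod 11 = 6

Check digit: 5


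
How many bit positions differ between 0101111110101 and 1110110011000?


XOR: 1011001101101
Count of 1s: 8

8


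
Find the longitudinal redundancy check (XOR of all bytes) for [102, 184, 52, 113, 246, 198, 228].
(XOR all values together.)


XOR chain: 102 ^ 184 ^ 52 ^ 113 ^ 246 ^ 198 ^ 228 = 79

79


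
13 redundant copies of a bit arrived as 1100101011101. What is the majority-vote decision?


Ones: 8 out of 13
Threshold: 7

1 (8/13 voted 1)


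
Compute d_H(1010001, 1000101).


XOR: 0010100
Count of 1s: 2

2


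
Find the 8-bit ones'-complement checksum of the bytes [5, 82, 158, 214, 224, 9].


Sum = 692 mod 256 = 180
Complement = 75

75


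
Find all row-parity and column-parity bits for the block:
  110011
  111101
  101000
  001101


Row parities: 0101
Column parities: 101011

Row P: 0101, Col P: 101011, Corner: 0


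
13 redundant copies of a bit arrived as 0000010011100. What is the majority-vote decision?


Ones: 4 out of 13
Threshold: 7

0 (4/13 voted 1)


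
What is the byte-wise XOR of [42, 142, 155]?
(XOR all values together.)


XOR chain: 42 ^ 142 ^ 155 = 63

63


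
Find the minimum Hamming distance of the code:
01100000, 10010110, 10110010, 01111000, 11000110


Comparing all pairs, minimum distance: 2
Can detect 1 errors, correct 0 errors

2


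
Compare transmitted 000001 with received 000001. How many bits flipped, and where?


XOR: 000000

0 errors (received matches sent)


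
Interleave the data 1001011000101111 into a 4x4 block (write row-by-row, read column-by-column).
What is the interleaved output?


Matrix:
  1001
  0110
  0010
  1111
Read columns: 1001010101111001

1001010101111001


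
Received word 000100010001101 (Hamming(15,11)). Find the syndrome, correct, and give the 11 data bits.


Syndrome = 2: error at position 2

Data: 00000001101 (corrected bit 2)


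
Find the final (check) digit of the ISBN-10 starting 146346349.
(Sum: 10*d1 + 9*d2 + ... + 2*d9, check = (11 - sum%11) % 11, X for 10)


Weighted sum: 211
211 mod 11 = 2

Check digit: 9


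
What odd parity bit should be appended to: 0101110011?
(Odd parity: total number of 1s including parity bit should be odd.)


Number of 1s in data: 6
Parity bit: 1

1


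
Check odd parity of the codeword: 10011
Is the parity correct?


Number of 1s: 3

Yes, parity is correct (3 ones)


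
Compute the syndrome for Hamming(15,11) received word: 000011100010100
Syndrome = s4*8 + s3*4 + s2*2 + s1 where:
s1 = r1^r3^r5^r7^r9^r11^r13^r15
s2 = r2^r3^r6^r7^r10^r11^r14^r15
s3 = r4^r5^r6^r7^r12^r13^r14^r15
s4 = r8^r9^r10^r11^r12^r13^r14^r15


s1=0, s2=1, s3=0, s4=0

Syndrome = 2 (error at position 2)


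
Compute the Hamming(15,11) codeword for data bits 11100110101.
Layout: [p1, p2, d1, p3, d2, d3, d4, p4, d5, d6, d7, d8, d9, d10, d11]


Parity bits: p1=1, p2=1, p3=0, p4=0

111011000110101


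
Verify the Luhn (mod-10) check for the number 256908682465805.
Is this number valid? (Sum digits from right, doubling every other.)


Luhn sum = 68
68 mod 10 = 8

Invalid (Luhn sum mod 10 = 8)


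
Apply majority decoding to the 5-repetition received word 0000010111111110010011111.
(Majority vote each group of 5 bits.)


Groups: 00000, 10111, 11111, 00100, 11111
Majority votes: 01101

01101


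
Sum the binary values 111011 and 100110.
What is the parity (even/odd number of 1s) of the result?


111011 = 59
100110 = 38
Sum = 97 = 1100001
1s count = 3

odd parity (3 ones in 1100001)


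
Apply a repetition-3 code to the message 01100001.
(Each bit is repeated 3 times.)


Each bit -> 3 copies

000111111000000000000111


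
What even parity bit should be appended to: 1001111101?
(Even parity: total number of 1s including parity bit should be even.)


Number of 1s in data: 7
Parity bit: 1

1


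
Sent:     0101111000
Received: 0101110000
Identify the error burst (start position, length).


XOR: 0000001000

Burst at position 6, length 1


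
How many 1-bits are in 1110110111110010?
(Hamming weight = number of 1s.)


Counting 1s in 1110110111110010

11


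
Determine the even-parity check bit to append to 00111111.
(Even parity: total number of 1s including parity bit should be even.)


Number of 1s in data: 6
Parity bit: 0

0


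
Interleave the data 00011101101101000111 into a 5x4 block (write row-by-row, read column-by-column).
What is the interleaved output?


Matrix:
  0001
  1101
  1011
  0100
  0111
Read columns: 01100010110010111101

01100010110010111101


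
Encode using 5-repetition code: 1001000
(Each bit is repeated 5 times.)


Each bit -> 5 copies

11111000000000011111000000000000000


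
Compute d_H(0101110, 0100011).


XOR: 0001101
Count of 1s: 3

3


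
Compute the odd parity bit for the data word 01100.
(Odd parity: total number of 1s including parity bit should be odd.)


Number of 1s in data: 2
Parity bit: 1

1


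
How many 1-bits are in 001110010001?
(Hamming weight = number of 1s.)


Counting 1s in 001110010001

5


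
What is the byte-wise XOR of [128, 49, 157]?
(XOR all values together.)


XOR chain: 128 ^ 49 ^ 157 = 44

44


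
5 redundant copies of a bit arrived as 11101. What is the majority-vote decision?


Ones: 4 out of 5
Threshold: 3

1 (4/5 voted 1)


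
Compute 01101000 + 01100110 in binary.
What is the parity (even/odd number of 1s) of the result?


01101000 = 104
01100110 = 102
Sum = 206 = 11001110
1s count = 5

odd parity (5 ones in 11001110)


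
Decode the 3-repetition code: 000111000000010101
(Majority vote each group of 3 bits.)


Groups: 000, 111, 000, 000, 010, 101
Majority votes: 010001

010001


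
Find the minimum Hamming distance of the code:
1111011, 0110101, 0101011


Comparing all pairs, minimum distance: 2
Can detect 1 errors, correct 0 errors

2


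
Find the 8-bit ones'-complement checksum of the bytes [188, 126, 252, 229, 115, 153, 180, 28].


Sum = 1271 mod 256 = 247
Complement = 8

8


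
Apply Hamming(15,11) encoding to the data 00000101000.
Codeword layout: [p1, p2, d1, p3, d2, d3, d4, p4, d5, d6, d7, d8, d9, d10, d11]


Parity bits: p1=0, p2=1, p3=1, p4=0

010100000101000


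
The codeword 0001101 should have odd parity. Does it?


Number of 1s: 3

Yes, parity is correct (3 ones)


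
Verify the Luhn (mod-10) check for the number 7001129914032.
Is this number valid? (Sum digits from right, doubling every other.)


Luhn sum = 49
49 mod 10 = 9

Invalid (Luhn sum mod 10 = 9)


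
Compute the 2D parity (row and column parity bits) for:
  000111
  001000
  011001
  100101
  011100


Row parities: 11111
Column parities: 101111

Row P: 11111, Col P: 101111, Corner: 1


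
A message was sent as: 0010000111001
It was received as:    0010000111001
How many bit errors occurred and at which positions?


XOR: 0000000000000

0 errors (received matches sent)


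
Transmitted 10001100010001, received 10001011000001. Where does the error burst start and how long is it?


XOR: 00000111010000

Burst at position 5, length 5


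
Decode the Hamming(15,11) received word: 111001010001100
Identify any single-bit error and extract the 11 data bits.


Syndrome = 15: error at position 15

Data: 10100001101 (corrected bit 15)


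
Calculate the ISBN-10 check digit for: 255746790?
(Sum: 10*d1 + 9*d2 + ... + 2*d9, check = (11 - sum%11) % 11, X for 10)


Weighted sum: 263
263 mod 11 = 10

Check digit: 1


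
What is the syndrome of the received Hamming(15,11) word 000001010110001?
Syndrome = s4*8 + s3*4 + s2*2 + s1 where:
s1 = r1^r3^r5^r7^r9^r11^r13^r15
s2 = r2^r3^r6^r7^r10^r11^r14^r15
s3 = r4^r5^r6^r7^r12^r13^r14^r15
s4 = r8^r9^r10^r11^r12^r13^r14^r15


s1=0, s2=0, s3=0, s4=0

Syndrome = 0 (no error)


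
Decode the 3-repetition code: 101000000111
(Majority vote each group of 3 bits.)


Groups: 101, 000, 000, 111
Majority votes: 1001

1001


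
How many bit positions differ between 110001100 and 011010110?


XOR: 101011010
Count of 1s: 5

5


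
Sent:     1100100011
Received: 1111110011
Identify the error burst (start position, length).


XOR: 0011010000

Burst at position 2, length 4


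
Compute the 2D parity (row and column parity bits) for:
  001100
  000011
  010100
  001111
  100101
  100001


Row parities: 000010
Column parities: 010000

Row P: 000010, Col P: 010000, Corner: 1


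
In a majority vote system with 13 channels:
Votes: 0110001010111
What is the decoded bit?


Ones: 7 out of 13
Threshold: 7

1 (7/13 voted 1)


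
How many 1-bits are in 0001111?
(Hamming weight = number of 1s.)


Counting 1s in 0001111

4


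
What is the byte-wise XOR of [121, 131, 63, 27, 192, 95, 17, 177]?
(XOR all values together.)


XOR chain: 121 ^ 131 ^ 63 ^ 27 ^ 192 ^ 95 ^ 17 ^ 177 = 225

225


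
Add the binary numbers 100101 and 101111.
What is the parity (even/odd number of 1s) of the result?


100101 = 37
101111 = 47
Sum = 84 = 1010100
1s count = 3

odd parity (3 ones in 1010100)


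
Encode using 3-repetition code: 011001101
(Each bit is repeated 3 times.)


Each bit -> 3 copies

000111111000000111111000111


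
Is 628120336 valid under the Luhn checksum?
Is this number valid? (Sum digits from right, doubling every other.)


Luhn sum = 37
37 mod 10 = 7

Invalid (Luhn sum mod 10 = 7)


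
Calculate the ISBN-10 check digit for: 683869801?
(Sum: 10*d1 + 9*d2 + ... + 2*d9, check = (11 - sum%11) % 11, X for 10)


Weighted sum: 327
327 mod 11 = 8

Check digit: 3


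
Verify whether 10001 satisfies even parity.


Number of 1s: 2

Yes, parity is correct (2 ones)


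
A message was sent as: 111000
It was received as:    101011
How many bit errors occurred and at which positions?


XOR: 010011

3 error(s) at position(s): 1, 4, 5


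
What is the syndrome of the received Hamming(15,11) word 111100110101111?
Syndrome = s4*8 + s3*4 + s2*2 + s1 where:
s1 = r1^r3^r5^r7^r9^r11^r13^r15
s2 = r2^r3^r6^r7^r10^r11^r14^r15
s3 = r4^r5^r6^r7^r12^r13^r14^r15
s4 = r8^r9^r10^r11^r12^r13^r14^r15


s1=1, s2=0, s3=0, s4=0

Syndrome = 1 (error at position 1)


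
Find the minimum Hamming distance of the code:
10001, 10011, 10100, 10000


Comparing all pairs, minimum distance: 1
Can detect 0 errors, correct 0 errors

1


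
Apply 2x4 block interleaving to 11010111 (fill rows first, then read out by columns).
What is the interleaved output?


Matrix:
  1101
  0111
Read columns: 10110111

10110111


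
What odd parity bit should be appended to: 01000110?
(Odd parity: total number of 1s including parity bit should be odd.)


Number of 1s in data: 3
Parity bit: 0

0


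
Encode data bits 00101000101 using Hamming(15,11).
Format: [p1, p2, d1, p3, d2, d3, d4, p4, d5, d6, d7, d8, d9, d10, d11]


Parity bits: p1=1, p2=0, p3=1, p4=1

100101011000101


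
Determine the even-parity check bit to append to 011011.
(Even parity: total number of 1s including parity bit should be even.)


Number of 1s in data: 4
Parity bit: 0

0


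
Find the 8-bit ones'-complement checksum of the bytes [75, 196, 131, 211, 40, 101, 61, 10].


Sum = 825 mod 256 = 57
Complement = 198

198


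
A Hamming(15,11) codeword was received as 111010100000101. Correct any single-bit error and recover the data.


Syndrome = 0: no error detected

Data: 11010000101 (no errors)


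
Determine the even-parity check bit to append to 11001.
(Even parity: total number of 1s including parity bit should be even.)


Number of 1s in data: 3
Parity bit: 1

1


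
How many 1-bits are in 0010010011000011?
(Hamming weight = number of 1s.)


Counting 1s in 0010010011000011

6


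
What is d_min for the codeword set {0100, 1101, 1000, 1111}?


Comparing all pairs, minimum distance: 1
Can detect 0 errors, correct 0 errors

1


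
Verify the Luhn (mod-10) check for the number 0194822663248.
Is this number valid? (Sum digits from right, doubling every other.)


Luhn sum = 66
66 mod 10 = 6

Invalid (Luhn sum mod 10 = 6)


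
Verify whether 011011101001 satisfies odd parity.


Number of 1s: 7

Yes, parity is correct (7 ones)


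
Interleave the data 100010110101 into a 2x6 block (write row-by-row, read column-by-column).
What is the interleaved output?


Matrix:
  100010
  110101
Read columns: 110100011001

110100011001


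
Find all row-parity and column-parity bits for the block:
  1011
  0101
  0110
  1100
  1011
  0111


Row parities: 100011
Column parities: 1000

Row P: 100011, Col P: 1000, Corner: 1


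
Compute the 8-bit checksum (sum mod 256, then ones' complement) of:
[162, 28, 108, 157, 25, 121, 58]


Sum = 659 mod 256 = 147
Complement = 108

108


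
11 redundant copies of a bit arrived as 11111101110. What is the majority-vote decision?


Ones: 9 out of 11
Threshold: 6

1 (9/11 voted 1)


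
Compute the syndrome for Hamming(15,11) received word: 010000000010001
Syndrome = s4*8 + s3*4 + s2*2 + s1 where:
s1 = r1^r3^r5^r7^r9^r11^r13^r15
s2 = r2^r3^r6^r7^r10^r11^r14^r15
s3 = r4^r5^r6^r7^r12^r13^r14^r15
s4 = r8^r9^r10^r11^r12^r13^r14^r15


s1=0, s2=1, s3=1, s4=0

Syndrome = 6 (error at position 6)


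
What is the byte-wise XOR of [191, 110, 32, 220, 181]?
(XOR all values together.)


XOR chain: 191 ^ 110 ^ 32 ^ 220 ^ 181 = 152

152


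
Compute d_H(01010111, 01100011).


XOR: 00110100
Count of 1s: 3

3


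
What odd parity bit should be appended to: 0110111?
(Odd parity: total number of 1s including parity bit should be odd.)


Number of 1s in data: 5
Parity bit: 0

0


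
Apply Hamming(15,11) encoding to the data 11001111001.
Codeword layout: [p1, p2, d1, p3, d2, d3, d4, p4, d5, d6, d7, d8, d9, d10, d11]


Parity bits: p1=1, p2=0, p3=1, p4=1

101110011111001


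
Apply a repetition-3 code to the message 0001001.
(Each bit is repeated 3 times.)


Each bit -> 3 copies

000000000111000000111


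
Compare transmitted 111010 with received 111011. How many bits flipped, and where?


XOR: 000001

1 error(s) at position(s): 5


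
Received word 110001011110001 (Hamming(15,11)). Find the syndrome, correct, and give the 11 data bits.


Syndrome = 10: error at position 10

Data: 00101010001 (corrected bit 10)


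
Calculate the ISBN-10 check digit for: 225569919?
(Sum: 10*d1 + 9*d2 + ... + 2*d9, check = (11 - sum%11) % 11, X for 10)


Weighted sum: 251
251 mod 11 = 9

Check digit: 2


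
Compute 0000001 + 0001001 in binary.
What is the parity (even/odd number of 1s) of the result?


0000001 = 1
0001001 = 9
Sum = 10 = 1010
1s count = 2

even parity (2 ones in 1010)


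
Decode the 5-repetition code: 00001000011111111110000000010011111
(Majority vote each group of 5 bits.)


Groups: 00001, 00001, 11111, 11110, 00000, 00100, 11111
Majority votes: 0011001

0011001


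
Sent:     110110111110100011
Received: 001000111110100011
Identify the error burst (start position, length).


XOR: 111110000000000000

Burst at position 0, length 5


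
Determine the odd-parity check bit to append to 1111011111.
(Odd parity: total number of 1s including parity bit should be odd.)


Number of 1s in data: 9
Parity bit: 0

0


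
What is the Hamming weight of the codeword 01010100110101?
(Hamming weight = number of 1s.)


Counting 1s in 01010100110101

7


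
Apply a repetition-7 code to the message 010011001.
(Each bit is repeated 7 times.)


Each bit -> 7 copies

000000011111110000000000000011111111111111000000000000001111111


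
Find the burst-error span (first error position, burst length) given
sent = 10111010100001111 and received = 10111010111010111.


XOR: 00000000011011000

Burst at position 9, length 5


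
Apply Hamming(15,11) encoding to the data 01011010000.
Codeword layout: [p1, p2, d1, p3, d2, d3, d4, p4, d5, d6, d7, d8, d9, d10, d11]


Parity bits: p1=0, p2=0, p3=0, p4=0

000010101010000


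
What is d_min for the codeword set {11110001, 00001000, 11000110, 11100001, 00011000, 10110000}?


Comparing all pairs, minimum distance: 1
Can detect 0 errors, correct 0 errors

1


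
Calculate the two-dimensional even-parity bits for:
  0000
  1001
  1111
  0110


Row parities: 0000
Column parities: 0000

Row P: 0000, Col P: 0000, Corner: 0


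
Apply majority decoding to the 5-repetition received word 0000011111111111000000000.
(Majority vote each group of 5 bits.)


Groups: 00000, 11111, 11111, 10000, 00000
Majority votes: 01100

01100


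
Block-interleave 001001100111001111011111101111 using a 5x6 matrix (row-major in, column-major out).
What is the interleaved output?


Matrix:
  001001
  100111
  001111
  011111
  101111
Read columns: 010010001010111011110111111111

010010001010111011110111111111


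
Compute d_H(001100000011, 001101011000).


XOR: 000001011011
Count of 1s: 5

5


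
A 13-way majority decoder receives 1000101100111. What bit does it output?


Ones: 7 out of 13
Threshold: 7

1 (7/13 voted 1)


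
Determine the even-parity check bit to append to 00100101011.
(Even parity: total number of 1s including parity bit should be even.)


Number of 1s in data: 5
Parity bit: 1

1


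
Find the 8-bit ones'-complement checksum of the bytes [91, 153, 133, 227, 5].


Sum = 609 mod 256 = 97
Complement = 158

158


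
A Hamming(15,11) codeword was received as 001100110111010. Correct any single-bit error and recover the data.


Syndrome = 11: error at position 11

Data: 10010101010 (corrected bit 11)


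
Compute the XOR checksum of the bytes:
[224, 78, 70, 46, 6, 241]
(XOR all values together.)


XOR chain: 224 ^ 78 ^ 70 ^ 46 ^ 6 ^ 241 = 49

49


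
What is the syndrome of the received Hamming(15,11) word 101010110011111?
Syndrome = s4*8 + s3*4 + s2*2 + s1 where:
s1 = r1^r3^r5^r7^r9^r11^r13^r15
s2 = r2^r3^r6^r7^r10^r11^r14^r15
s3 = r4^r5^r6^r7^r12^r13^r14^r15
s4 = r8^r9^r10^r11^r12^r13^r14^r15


s1=1, s2=1, s3=0, s4=0

Syndrome = 3 (error at position 3)


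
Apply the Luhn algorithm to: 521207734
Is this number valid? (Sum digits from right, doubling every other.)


Luhn sum = 36
36 mod 10 = 6

Invalid (Luhn sum mod 10 = 6)


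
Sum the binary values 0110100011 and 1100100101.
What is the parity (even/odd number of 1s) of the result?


0110100011 = 419
1100100101 = 805
Sum = 1224 = 10011001000
1s count = 4

even parity (4 ones in 10011001000)


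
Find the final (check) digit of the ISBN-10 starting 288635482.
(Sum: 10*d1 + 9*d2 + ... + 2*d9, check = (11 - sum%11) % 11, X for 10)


Weighted sum: 285
285 mod 11 = 10

Check digit: 1


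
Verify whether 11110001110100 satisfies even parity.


Number of 1s: 8

Yes, parity is correct (8 ones)


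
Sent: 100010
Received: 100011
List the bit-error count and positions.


XOR: 000001

1 error(s) at position(s): 5


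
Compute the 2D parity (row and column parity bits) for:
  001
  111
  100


Row parities: 111
Column parities: 010

Row P: 111, Col P: 010, Corner: 1


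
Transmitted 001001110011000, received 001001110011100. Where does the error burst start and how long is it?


XOR: 000000000000100

Burst at position 12, length 1


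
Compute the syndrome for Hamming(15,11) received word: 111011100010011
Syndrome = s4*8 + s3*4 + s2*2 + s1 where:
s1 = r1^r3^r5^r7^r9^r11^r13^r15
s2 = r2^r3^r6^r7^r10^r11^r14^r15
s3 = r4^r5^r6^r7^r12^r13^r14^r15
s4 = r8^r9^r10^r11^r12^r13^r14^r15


s1=0, s2=1, s3=1, s4=1

Syndrome = 14 (error at position 14)


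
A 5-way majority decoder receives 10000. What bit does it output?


Ones: 1 out of 5
Threshold: 3

0 (1/5 voted 1)


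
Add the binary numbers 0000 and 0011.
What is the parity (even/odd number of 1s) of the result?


0000 = 0
0011 = 3
Sum = 3 = 11
1s count = 2

even parity (2 ones in 11)


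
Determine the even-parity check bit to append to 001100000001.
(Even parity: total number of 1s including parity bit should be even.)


Number of 1s in data: 3
Parity bit: 1

1


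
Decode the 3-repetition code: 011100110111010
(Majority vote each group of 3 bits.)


Groups: 011, 100, 110, 111, 010
Majority votes: 10110

10110


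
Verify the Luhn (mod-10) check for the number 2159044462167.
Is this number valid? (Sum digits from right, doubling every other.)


Luhn sum = 59
59 mod 10 = 9

Invalid (Luhn sum mod 10 = 9)


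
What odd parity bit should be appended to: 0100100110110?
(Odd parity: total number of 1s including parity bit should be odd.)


Number of 1s in data: 6
Parity bit: 1

1


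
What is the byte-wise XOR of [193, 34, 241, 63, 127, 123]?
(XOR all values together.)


XOR chain: 193 ^ 34 ^ 241 ^ 63 ^ 127 ^ 123 = 41

41


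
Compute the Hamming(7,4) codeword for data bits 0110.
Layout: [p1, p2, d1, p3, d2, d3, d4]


Parity bits: p1=1, p2=1, p3=0

1100110


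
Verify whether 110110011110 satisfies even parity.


Number of 1s: 8

Yes, parity is correct (8 ones)


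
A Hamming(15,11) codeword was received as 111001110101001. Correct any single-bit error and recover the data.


Syndrome = 0: no error detected

Data: 10110101001 (no errors)


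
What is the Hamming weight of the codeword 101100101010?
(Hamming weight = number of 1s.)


Counting 1s in 101100101010

6


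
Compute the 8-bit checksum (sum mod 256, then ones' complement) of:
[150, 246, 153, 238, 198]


Sum = 985 mod 256 = 217
Complement = 38

38


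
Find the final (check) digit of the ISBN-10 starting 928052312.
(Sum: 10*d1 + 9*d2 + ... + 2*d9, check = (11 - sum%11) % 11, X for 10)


Weighted sum: 231
231 mod 11 = 0

Check digit: 0


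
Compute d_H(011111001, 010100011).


XOR: 001011010
Count of 1s: 4

4


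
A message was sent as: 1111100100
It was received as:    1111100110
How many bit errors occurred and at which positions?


XOR: 0000000010

1 error(s) at position(s): 8


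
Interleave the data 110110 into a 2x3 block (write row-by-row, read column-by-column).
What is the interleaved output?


Matrix:
  110
  110
Read columns: 111100

111100


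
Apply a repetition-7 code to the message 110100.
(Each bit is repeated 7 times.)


Each bit -> 7 copies

111111111111110000000111111100000000000000


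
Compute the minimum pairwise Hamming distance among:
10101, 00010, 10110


Comparing all pairs, minimum distance: 2
Can detect 1 errors, correct 0 errors

2


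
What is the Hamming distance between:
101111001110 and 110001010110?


XOR: 011110011000
Count of 1s: 6

6


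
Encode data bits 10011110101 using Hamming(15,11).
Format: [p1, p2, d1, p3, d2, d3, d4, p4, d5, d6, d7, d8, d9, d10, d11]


Parity bits: p1=0, p2=1, p3=1, p4=1

011100111110101


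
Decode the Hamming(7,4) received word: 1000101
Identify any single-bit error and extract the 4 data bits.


Syndrome = 3: error at position 3

Data: 1101 (corrected bit 3)


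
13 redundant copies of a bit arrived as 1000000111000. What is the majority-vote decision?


Ones: 4 out of 13
Threshold: 7

0 (4/13 voted 1)


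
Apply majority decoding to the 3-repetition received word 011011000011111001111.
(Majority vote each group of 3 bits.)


Groups: 011, 011, 000, 011, 111, 001, 111
Majority votes: 1101101

1101101


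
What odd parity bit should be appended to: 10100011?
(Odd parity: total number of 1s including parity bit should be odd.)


Number of 1s in data: 4
Parity bit: 1

1


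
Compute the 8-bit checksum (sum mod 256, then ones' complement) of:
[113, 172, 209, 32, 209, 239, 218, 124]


Sum = 1316 mod 256 = 36
Complement = 219

219


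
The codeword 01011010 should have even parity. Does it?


Number of 1s: 4

Yes, parity is correct (4 ones)


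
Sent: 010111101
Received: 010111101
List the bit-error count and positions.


XOR: 000000000

0 errors (received matches sent)


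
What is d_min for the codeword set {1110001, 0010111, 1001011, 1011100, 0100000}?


Comparing all pairs, minimum distance: 3
Can detect 2 errors, correct 1 errors

3


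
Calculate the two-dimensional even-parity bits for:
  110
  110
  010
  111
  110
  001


Row parities: 001101
Column parities: 010

Row P: 001101, Col P: 010, Corner: 1


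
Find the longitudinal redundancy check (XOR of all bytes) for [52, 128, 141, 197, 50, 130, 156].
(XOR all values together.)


XOR chain: 52 ^ 128 ^ 141 ^ 197 ^ 50 ^ 130 ^ 156 = 208

208


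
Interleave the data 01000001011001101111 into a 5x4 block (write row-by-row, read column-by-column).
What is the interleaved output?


Matrix:
  0100
  0001
  0110
  0110
  1111
Read columns: 00001101110011101001

00001101110011101001


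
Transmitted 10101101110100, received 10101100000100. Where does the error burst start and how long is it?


XOR: 00000001110000

Burst at position 7, length 3


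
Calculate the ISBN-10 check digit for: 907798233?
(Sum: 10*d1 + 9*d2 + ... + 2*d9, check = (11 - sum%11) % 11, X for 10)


Weighted sum: 312
312 mod 11 = 4

Check digit: 7


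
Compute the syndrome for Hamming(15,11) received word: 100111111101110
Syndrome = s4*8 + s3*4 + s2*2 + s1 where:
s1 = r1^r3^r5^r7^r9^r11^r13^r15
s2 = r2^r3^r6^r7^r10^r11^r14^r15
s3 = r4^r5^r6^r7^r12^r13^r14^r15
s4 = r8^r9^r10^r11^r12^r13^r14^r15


s1=1, s2=0, s3=1, s4=0

Syndrome = 5 (error at position 5)


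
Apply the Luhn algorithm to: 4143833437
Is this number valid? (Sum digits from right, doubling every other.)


Luhn sum = 53
53 mod 10 = 3

Invalid (Luhn sum mod 10 = 3)


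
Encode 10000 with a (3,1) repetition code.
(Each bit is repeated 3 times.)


Each bit -> 3 copies

111000000000000


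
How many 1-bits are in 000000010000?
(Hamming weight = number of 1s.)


Counting 1s in 000000010000

1


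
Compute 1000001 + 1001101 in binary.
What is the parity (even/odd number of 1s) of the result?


1000001 = 65
1001101 = 77
Sum = 142 = 10001110
1s count = 4

even parity (4 ones in 10001110)


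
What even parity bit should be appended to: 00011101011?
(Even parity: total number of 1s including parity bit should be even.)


Number of 1s in data: 6
Parity bit: 0

0


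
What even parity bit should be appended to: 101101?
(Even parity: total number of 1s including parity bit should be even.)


Number of 1s in data: 4
Parity bit: 0

0


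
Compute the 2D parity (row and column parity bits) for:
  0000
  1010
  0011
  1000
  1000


Row parities: 00011
Column parities: 1001

Row P: 00011, Col P: 1001, Corner: 0


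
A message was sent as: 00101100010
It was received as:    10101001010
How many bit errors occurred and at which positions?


XOR: 10000101000

3 error(s) at position(s): 0, 5, 7


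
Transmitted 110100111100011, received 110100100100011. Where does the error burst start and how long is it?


XOR: 000000011000000

Burst at position 7, length 2


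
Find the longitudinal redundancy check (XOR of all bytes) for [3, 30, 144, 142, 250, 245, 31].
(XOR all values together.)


XOR chain: 3 ^ 30 ^ 144 ^ 142 ^ 250 ^ 245 ^ 31 = 19

19


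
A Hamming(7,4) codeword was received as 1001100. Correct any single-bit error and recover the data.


Syndrome = 0: no error detected

Data: 0100 (no errors)


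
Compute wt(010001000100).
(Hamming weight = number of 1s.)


Counting 1s in 010001000100

3


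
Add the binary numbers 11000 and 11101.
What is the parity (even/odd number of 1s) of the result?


11000 = 24
11101 = 29
Sum = 53 = 110101
1s count = 4

even parity (4 ones in 110101)


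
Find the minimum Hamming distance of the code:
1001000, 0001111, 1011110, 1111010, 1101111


Comparing all pairs, minimum distance: 2
Can detect 1 errors, correct 0 errors

2


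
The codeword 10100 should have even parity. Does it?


Number of 1s: 2

Yes, parity is correct (2 ones)


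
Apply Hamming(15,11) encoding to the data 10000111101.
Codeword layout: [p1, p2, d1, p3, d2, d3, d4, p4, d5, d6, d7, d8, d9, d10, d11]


Parity bits: p1=0, p2=0, p3=1, p4=1

001100010111101


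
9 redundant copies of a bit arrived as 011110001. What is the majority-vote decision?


Ones: 5 out of 9
Threshold: 5

1 (5/9 voted 1)


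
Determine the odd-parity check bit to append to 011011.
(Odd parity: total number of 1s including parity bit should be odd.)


Number of 1s in data: 4
Parity bit: 1

1


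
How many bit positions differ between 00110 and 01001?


XOR: 01111
Count of 1s: 4

4


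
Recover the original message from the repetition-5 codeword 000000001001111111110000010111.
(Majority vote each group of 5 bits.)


Groups: 00000, 00010, 01111, 11111, 00000, 10111
Majority votes: 001101

001101


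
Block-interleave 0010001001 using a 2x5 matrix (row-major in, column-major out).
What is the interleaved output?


Matrix:
  00100
  01001
Read columns: 0001100001

0001100001


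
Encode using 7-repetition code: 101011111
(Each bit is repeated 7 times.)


Each bit -> 7 copies

111111100000001111111000000011111111111111111111111111111111111


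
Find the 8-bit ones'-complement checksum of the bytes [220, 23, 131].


Sum = 374 mod 256 = 118
Complement = 137

137


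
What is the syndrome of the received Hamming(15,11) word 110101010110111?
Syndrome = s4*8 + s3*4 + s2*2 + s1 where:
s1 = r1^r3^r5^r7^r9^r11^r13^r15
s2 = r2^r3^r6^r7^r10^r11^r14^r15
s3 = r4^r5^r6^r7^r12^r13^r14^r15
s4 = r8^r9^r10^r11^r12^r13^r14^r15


s1=0, s2=0, s3=1, s4=0

Syndrome = 4 (error at position 4)


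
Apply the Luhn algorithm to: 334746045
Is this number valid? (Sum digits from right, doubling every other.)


Luhn sum = 38
38 mod 10 = 8

Invalid (Luhn sum mod 10 = 8)


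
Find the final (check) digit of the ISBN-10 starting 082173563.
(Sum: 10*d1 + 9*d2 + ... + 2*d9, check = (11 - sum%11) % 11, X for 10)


Weighted sum: 196
196 mod 11 = 9

Check digit: 2


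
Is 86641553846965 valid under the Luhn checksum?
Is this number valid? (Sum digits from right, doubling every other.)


Luhn sum = 62
62 mod 10 = 2

Invalid (Luhn sum mod 10 = 2)


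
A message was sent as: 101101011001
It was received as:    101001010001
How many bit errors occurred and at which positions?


XOR: 000100001000

2 error(s) at position(s): 3, 8


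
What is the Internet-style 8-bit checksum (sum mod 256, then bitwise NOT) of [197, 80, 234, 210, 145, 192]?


Sum = 1058 mod 256 = 34
Complement = 221

221


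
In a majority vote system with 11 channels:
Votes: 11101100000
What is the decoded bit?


Ones: 5 out of 11
Threshold: 6

0 (5/11 voted 1)


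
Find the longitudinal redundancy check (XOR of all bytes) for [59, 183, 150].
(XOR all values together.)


XOR chain: 59 ^ 183 ^ 150 = 26

26


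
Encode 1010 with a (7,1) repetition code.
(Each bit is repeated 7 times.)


Each bit -> 7 copies

1111111000000011111110000000


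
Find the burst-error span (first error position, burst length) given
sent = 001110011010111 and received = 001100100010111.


XOR: 000010111000000

Burst at position 4, length 5


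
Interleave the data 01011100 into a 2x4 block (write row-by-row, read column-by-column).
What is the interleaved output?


Matrix:
  0101
  1100
Read columns: 01110010

01110010


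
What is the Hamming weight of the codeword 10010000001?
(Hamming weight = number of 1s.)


Counting 1s in 10010000001

3


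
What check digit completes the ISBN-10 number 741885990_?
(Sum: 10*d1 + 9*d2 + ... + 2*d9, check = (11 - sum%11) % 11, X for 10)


Weighted sum: 306
306 mod 11 = 9

Check digit: 2


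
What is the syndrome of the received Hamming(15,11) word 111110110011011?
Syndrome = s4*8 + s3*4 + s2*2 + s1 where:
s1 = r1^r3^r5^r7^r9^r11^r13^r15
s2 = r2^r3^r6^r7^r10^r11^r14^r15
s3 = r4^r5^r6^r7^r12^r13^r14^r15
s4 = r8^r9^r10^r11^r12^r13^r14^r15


s1=0, s2=0, s3=0, s4=1

Syndrome = 8 (error at position 8)


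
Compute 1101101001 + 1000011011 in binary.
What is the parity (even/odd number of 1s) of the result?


1101101001 = 873
1000011011 = 539
Sum = 1412 = 10110000100
1s count = 4

even parity (4 ones in 10110000100)


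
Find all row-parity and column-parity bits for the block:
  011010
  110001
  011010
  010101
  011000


Row parities: 11110
Column parities: 111100

Row P: 11110, Col P: 111100, Corner: 0


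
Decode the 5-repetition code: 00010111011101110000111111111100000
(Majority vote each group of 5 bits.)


Groups: 00010, 11101, 11011, 10000, 11111, 11111, 00000
Majority votes: 0110110

0110110


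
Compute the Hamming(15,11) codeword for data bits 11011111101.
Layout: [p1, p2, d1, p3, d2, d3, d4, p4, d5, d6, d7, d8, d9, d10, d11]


Parity bits: p1=1, p2=1, p3=1, p4=0

111110101111101


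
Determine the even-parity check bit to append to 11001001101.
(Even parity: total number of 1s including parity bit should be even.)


Number of 1s in data: 6
Parity bit: 0

0


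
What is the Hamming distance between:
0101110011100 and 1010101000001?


XOR: 1111011011101
Count of 1s: 10

10


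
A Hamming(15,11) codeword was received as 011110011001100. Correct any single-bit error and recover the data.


Syndrome = 0: no error detected

Data: 11001001100 (no errors)


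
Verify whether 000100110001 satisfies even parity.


Number of 1s: 4

Yes, parity is correct (4 ones)


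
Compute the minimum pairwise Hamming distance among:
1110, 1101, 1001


Comparing all pairs, minimum distance: 1
Can detect 0 errors, correct 0 errors

1


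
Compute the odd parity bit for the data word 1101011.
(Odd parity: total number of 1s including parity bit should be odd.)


Number of 1s in data: 5
Parity bit: 0

0


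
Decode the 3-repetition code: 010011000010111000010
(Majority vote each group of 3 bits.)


Groups: 010, 011, 000, 010, 111, 000, 010
Majority votes: 0100100

0100100


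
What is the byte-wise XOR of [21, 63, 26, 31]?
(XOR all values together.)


XOR chain: 21 ^ 63 ^ 26 ^ 31 = 47

47


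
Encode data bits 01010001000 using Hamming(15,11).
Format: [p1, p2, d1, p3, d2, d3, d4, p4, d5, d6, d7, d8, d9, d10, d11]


Parity bits: p1=0, p2=1, p3=1, p4=1

010110110001000


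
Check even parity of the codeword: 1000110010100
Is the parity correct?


Number of 1s: 5

No, parity error (5 ones)


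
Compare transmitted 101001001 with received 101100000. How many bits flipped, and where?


XOR: 000101001

3 error(s) at position(s): 3, 5, 8


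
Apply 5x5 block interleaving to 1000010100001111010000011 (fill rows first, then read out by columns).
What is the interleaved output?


Matrix:
  10000
  10100
  00111
  10100
  00011
Read columns: 1101000000011100010100101

1101000000011100010100101


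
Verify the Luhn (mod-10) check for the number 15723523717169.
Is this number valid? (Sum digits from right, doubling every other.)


Luhn sum = 56
56 mod 10 = 6

Invalid (Luhn sum mod 10 = 6)


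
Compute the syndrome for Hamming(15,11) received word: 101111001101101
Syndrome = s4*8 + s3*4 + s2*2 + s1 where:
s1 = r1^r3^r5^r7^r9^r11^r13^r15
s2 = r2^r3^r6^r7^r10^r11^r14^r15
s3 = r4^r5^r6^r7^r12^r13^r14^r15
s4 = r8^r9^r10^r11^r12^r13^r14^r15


s1=0, s2=0, s3=0, s4=1

Syndrome = 8 (error at position 8)
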